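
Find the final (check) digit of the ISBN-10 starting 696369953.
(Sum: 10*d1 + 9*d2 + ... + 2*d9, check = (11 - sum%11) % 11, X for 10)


Weighted sum: 348
348 mod 11 = 7

Check digit: 4


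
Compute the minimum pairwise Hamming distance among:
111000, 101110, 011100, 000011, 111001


Comparing all pairs, minimum distance: 1
Can detect 0 errors, correct 0 errors

1


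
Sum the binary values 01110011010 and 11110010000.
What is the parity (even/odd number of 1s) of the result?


01110011010 = 922
11110010000 = 1936
Sum = 2858 = 101100101010
1s count = 6

even parity (6 ones in 101100101010)


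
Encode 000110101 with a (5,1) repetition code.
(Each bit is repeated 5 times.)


Each bit -> 5 copies

000000000000000111111111100000111110000011111


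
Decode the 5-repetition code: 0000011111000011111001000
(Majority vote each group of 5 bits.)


Groups: 00000, 11111, 00001, 11110, 01000
Majority votes: 01010

01010


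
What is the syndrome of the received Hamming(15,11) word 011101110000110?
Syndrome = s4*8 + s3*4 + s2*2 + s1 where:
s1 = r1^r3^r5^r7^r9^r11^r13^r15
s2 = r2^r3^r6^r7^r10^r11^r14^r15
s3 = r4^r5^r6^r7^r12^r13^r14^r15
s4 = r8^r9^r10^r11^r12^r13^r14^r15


s1=1, s2=1, s3=1, s4=1

Syndrome = 15 (error at position 15)


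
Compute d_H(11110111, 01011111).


XOR: 10101000
Count of 1s: 3

3


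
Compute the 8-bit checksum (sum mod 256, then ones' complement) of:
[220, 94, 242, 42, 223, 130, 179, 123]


Sum = 1253 mod 256 = 229
Complement = 26

26


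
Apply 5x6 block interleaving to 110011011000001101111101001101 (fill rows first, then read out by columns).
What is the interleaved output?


Matrix:
  110011
  011000
  001101
  111101
  001101
Read columns: 100101101001111001111000010111

100101101001111001111000010111


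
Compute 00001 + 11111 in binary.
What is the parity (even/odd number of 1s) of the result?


00001 = 1
11111 = 31
Sum = 32 = 100000
1s count = 1

odd parity (1 ones in 100000)


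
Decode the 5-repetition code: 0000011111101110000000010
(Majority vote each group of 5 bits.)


Groups: 00000, 11111, 10111, 00000, 00010
Majority votes: 01100

01100


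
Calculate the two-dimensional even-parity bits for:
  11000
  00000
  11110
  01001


Row parities: 0000
Column parities: 01111

Row P: 0000, Col P: 01111, Corner: 0


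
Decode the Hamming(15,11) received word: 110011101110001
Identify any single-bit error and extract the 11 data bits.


Syndrome = 0: no error detected

Data: 01111110001 (no errors)


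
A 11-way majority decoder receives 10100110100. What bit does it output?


Ones: 5 out of 11
Threshold: 6

0 (5/11 voted 1)


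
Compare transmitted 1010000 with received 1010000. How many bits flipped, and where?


XOR: 0000000

0 errors (received matches sent)


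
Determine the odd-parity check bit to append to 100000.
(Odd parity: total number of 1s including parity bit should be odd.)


Number of 1s in data: 1
Parity bit: 0

0


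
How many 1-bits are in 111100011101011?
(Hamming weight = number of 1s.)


Counting 1s in 111100011101011

10


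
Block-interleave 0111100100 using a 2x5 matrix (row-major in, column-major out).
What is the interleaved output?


Matrix:
  01111
  00100
Read columns: 0010111010

0010111010


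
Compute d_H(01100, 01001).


XOR: 00101
Count of 1s: 2

2


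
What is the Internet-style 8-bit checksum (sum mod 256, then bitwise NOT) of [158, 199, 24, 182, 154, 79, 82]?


Sum = 878 mod 256 = 110
Complement = 145

145


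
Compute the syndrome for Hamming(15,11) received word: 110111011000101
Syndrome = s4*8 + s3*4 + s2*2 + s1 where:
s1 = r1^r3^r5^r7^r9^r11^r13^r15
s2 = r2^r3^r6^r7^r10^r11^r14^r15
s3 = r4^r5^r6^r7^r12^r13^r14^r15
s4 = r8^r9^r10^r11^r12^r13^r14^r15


s1=1, s2=1, s3=1, s4=0

Syndrome = 7 (error at position 7)


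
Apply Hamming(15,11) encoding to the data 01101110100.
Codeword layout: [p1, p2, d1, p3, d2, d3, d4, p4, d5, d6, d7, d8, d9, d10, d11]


Parity bits: p1=0, p2=1, p3=1, p4=0

010111001110100


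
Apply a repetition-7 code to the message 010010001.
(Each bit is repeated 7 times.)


Each bit -> 7 copies

000000011111110000000000000011111110000000000000000000001111111


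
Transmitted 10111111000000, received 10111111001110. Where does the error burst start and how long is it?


XOR: 00000000001110

Burst at position 10, length 3


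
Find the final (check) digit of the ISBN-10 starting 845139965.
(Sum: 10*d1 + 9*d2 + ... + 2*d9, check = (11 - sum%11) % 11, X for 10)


Weighted sum: 290
290 mod 11 = 4

Check digit: 7


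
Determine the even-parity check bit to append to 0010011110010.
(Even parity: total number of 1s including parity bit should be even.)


Number of 1s in data: 6
Parity bit: 0

0


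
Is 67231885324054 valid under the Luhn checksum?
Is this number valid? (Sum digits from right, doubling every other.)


Luhn sum = 60
60 mod 10 = 0

Valid (Luhn sum mod 10 = 0)


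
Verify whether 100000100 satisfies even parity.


Number of 1s: 2

Yes, parity is correct (2 ones)


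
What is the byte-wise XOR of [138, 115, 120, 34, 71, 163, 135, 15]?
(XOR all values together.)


XOR chain: 138 ^ 115 ^ 120 ^ 34 ^ 71 ^ 163 ^ 135 ^ 15 = 207

207


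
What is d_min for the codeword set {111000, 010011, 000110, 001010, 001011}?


Comparing all pairs, minimum distance: 1
Can detect 0 errors, correct 0 errors

1


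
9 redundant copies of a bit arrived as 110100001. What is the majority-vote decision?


Ones: 4 out of 9
Threshold: 5

0 (4/9 voted 1)


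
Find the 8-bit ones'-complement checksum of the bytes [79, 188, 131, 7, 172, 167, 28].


Sum = 772 mod 256 = 4
Complement = 251

251


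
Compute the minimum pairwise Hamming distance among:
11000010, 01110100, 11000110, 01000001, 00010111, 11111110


Comparing all pairs, minimum distance: 1
Can detect 0 errors, correct 0 errors

1


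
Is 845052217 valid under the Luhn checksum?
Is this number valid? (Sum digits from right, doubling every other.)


Luhn sum = 41
41 mod 10 = 1

Invalid (Luhn sum mod 10 = 1)


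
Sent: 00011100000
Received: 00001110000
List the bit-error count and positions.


XOR: 00010010000

2 error(s) at position(s): 3, 6


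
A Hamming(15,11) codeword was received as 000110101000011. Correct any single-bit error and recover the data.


Syndrome = 14: error at position 14

Data: 01011000001 (corrected bit 14)


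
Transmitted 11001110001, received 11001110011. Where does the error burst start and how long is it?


XOR: 00000000010

Burst at position 9, length 1


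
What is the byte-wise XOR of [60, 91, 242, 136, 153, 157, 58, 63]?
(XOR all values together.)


XOR chain: 60 ^ 91 ^ 242 ^ 136 ^ 153 ^ 157 ^ 58 ^ 63 = 28

28


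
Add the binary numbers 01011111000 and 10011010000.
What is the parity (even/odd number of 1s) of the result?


01011111000 = 760
10011010000 = 1232
Sum = 1992 = 11111001000
1s count = 6

even parity (6 ones in 11111001000)


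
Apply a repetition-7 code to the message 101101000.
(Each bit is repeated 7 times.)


Each bit -> 7 copies

111111100000001111111111111100000001111111000000000000000000000


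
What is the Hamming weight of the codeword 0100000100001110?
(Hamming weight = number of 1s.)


Counting 1s in 0100000100001110

5


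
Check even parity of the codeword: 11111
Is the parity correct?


Number of 1s: 5

No, parity error (5 ones)


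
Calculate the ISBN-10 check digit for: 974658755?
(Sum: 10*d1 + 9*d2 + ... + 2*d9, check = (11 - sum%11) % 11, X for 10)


Weighted sum: 350
350 mod 11 = 9

Check digit: 2


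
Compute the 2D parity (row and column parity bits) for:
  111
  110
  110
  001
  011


Row parities: 10010
Column parities: 101

Row P: 10010, Col P: 101, Corner: 0


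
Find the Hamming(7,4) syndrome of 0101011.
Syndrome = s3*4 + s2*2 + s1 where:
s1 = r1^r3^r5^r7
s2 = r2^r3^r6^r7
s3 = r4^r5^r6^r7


s1=1, s2=1, s3=1

Syndrome = 7 (error at position 7)


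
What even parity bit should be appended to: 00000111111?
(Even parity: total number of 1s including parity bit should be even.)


Number of 1s in data: 6
Parity bit: 0

0


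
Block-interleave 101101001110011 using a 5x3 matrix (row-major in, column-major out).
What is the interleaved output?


Matrix:
  101
  101
  001
  110
  011
Read columns: 110100001111101

110100001111101


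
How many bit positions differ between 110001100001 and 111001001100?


XOR: 001000101101
Count of 1s: 5

5


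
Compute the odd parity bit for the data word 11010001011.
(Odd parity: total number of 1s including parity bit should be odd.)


Number of 1s in data: 6
Parity bit: 1

1


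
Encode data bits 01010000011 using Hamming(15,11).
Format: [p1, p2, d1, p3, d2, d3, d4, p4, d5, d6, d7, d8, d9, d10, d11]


Parity bits: p1=1, p2=1, p3=0, p4=0

110010100000011


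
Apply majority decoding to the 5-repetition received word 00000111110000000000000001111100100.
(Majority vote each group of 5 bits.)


Groups: 00000, 11111, 00000, 00000, 00000, 11111, 00100
Majority votes: 0100010

0100010


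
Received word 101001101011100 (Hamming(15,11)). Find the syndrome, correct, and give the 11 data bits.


Syndrome = 0: no error detected

Data: 10111011100 (no errors)


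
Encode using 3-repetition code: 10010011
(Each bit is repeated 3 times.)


Each bit -> 3 copies

111000000111000000111111


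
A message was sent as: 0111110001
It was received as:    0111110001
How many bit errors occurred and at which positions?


XOR: 0000000000

0 errors (received matches sent)


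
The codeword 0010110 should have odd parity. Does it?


Number of 1s: 3

Yes, parity is correct (3 ones)


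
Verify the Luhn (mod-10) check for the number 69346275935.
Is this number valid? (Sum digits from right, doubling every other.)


Luhn sum = 64
64 mod 10 = 4

Invalid (Luhn sum mod 10 = 4)


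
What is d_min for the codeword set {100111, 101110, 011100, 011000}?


Comparing all pairs, minimum distance: 1
Can detect 0 errors, correct 0 errors

1


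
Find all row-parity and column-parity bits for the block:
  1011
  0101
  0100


Row parities: 101
Column parities: 1010

Row P: 101, Col P: 1010, Corner: 0


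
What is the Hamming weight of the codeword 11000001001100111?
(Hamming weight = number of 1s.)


Counting 1s in 11000001001100111

8


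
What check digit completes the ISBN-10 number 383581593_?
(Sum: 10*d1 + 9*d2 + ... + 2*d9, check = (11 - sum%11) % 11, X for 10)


Weighted sum: 267
267 mod 11 = 3

Check digit: 8


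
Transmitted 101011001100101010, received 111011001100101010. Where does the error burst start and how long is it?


XOR: 010000000000000000

Burst at position 1, length 1


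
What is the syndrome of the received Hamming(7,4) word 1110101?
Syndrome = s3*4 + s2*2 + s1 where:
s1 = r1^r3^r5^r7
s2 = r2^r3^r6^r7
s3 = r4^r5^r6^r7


s1=0, s2=1, s3=0

Syndrome = 2 (error at position 2)


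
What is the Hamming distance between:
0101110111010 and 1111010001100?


XOR: 1010100110110
Count of 1s: 7

7


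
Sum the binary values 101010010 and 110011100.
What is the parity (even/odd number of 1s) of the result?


101010010 = 338
110011100 = 412
Sum = 750 = 1011101110
1s count = 7

odd parity (7 ones in 1011101110)


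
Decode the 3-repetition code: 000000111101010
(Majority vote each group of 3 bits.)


Groups: 000, 000, 111, 101, 010
Majority votes: 00110

00110


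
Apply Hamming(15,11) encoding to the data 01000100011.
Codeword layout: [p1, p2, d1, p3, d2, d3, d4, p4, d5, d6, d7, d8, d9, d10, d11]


Parity bits: p1=0, p2=1, p3=1, p4=1

010110010100011


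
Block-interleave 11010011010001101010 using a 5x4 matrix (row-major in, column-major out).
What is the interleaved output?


Matrix:
  1101
  0011
  0100
  0110
  1010
Read columns: 10001101100101111000

10001101100101111000


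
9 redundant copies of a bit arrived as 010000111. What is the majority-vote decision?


Ones: 4 out of 9
Threshold: 5

0 (4/9 voted 1)


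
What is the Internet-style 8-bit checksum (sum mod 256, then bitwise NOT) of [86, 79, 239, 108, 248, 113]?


Sum = 873 mod 256 = 105
Complement = 150

150


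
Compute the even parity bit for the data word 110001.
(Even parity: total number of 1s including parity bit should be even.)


Number of 1s in data: 3
Parity bit: 1

1


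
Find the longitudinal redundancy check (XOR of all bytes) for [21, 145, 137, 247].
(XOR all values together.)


XOR chain: 21 ^ 145 ^ 137 ^ 247 = 250

250


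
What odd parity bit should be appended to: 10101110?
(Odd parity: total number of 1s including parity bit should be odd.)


Number of 1s in data: 5
Parity bit: 0

0


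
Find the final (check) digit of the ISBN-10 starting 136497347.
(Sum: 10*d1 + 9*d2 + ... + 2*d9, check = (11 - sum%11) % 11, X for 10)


Weighted sum: 240
240 mod 11 = 9

Check digit: 2


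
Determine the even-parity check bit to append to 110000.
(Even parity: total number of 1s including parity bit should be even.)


Number of 1s in data: 2
Parity bit: 0

0


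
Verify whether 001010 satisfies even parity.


Number of 1s: 2

Yes, parity is correct (2 ones)


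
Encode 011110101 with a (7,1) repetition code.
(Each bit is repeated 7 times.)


Each bit -> 7 copies

000000011111111111111111111111111110000000111111100000001111111


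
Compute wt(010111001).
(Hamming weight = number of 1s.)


Counting 1s in 010111001

5


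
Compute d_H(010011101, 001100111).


XOR: 011111010
Count of 1s: 6

6


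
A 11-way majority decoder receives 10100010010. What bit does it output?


Ones: 4 out of 11
Threshold: 6

0 (4/11 voted 1)


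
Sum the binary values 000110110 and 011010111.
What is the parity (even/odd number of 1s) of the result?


000110110 = 54
011010111 = 215
Sum = 269 = 100001101
1s count = 4

even parity (4 ones in 100001101)


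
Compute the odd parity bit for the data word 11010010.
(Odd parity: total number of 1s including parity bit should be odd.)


Number of 1s in data: 4
Parity bit: 1

1


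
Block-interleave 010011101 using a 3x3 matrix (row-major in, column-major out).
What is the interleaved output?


Matrix:
  010
  011
  101
Read columns: 001110011

001110011


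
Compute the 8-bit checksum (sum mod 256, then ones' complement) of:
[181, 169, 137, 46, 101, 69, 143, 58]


Sum = 904 mod 256 = 136
Complement = 119

119


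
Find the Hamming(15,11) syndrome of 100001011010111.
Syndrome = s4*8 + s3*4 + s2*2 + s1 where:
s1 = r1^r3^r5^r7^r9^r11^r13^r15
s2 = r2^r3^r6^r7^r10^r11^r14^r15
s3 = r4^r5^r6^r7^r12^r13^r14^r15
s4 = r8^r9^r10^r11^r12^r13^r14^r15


s1=1, s2=0, s3=0, s4=0

Syndrome = 1 (error at position 1)


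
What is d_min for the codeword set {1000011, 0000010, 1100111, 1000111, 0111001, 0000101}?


Comparing all pairs, minimum distance: 1
Can detect 0 errors, correct 0 errors

1


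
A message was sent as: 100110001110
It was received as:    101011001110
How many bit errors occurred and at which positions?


XOR: 001101000000

3 error(s) at position(s): 2, 3, 5


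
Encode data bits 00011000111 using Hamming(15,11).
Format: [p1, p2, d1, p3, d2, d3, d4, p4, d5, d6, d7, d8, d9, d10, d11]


Parity bits: p1=0, p2=1, p3=0, p4=0

010000101000111


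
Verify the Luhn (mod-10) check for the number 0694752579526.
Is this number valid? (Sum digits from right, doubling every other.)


Luhn sum = 62
62 mod 10 = 2

Invalid (Luhn sum mod 10 = 2)


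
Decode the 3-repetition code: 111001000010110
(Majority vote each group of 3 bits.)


Groups: 111, 001, 000, 010, 110
Majority votes: 10001

10001


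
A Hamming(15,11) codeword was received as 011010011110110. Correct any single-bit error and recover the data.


Syndrome = 7: error at position 7

Data: 11011110110 (corrected bit 7)


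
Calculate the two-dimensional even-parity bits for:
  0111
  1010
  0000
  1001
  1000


Row parities: 10001
Column parities: 1100

Row P: 10001, Col P: 1100, Corner: 0


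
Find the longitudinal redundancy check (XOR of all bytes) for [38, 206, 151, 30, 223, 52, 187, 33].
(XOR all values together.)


XOR chain: 38 ^ 206 ^ 151 ^ 30 ^ 223 ^ 52 ^ 187 ^ 33 = 16

16


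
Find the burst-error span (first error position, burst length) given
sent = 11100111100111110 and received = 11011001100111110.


XOR: 00111110000000000

Burst at position 2, length 5


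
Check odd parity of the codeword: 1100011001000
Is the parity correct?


Number of 1s: 5

Yes, parity is correct (5 ones)


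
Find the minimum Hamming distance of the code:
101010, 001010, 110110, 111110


Comparing all pairs, minimum distance: 1
Can detect 0 errors, correct 0 errors

1


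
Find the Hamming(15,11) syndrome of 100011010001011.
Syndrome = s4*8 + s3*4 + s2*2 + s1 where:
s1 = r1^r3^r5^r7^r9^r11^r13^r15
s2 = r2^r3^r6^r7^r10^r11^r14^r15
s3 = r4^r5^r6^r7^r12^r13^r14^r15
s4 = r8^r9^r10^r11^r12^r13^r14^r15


s1=1, s2=1, s3=1, s4=0

Syndrome = 7 (error at position 7)


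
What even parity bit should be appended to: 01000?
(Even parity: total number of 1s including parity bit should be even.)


Number of 1s in data: 1
Parity bit: 1

1


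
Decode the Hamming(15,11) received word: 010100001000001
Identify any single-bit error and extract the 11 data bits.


Syndrome = 0: no error detected

Data: 00001000001 (no errors)


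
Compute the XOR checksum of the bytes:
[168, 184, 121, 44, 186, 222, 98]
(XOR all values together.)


XOR chain: 168 ^ 184 ^ 121 ^ 44 ^ 186 ^ 222 ^ 98 = 67

67


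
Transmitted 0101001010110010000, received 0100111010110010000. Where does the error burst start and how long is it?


XOR: 0001110000000000000

Burst at position 3, length 3


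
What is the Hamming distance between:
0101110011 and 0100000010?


XOR: 0001110001
Count of 1s: 4

4


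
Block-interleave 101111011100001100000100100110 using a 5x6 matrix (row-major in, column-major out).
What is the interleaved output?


Matrix:
  101111
  011100
  001100
  000100
  100110
Read columns: 100010100011100111111000110000

100010100011100111111000110000


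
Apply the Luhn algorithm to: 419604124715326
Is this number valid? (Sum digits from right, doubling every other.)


Luhn sum = 55
55 mod 10 = 5

Invalid (Luhn sum mod 10 = 5)


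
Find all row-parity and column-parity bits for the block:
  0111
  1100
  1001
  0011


Row parities: 1000
Column parities: 0001

Row P: 1000, Col P: 0001, Corner: 1


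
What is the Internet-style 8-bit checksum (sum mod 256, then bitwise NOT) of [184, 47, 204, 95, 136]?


Sum = 666 mod 256 = 154
Complement = 101

101


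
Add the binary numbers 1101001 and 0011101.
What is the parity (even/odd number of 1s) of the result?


1101001 = 105
0011101 = 29
Sum = 134 = 10000110
1s count = 3

odd parity (3 ones in 10000110)


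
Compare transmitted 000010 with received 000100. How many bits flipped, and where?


XOR: 000110

2 error(s) at position(s): 3, 4


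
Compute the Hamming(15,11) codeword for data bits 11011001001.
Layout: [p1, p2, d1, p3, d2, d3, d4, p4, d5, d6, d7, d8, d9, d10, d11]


Parity bits: p1=1, p2=1, p3=0, p4=1

111010111001001


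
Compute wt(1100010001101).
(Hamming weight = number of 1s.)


Counting 1s in 1100010001101

6


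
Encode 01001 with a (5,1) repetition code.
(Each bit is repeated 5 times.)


Each bit -> 5 copies

0000011111000000000011111


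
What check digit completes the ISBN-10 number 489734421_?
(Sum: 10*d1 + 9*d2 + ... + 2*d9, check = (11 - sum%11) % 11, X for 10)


Weighted sum: 295
295 mod 11 = 9

Check digit: 2


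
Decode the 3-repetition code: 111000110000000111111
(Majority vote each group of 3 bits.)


Groups: 111, 000, 110, 000, 000, 111, 111
Majority votes: 1010011

1010011


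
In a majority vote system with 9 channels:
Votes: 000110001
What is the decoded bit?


Ones: 3 out of 9
Threshold: 5

0 (3/9 voted 1)


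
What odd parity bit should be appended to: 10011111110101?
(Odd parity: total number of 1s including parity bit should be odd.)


Number of 1s in data: 10
Parity bit: 1

1


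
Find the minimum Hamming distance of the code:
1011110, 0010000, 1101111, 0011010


Comparing all pairs, minimum distance: 2
Can detect 1 errors, correct 0 errors

2


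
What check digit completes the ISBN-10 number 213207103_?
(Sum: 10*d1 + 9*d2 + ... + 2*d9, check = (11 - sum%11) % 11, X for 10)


Weighted sum: 112
112 mod 11 = 2

Check digit: 9


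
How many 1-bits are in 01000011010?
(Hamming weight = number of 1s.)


Counting 1s in 01000011010

4


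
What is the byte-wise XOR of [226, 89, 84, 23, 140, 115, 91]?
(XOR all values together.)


XOR chain: 226 ^ 89 ^ 84 ^ 23 ^ 140 ^ 115 ^ 91 = 92

92


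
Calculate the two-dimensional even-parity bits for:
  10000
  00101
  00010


Row parities: 101
Column parities: 10111

Row P: 101, Col P: 10111, Corner: 0


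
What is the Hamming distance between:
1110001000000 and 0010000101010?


XOR: 1100001101010
Count of 1s: 6

6


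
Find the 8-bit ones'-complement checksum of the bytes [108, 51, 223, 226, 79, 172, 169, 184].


Sum = 1212 mod 256 = 188
Complement = 67

67


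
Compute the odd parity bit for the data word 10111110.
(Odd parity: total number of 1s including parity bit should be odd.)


Number of 1s in data: 6
Parity bit: 1

1


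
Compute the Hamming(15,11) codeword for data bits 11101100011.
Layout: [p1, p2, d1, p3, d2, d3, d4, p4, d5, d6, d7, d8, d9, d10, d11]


Parity bits: p1=0, p2=1, p3=0, p4=0

011011001100011


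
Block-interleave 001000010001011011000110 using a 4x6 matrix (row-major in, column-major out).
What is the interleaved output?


Matrix:
  001000
  010001
  011011
  000110
Read columns: 000001101010000100110110

000001101010000100110110


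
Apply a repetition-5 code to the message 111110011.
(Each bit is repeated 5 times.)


Each bit -> 5 copies

111111111111111111111111100000000001111111111


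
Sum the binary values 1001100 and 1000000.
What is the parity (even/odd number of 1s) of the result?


1001100 = 76
1000000 = 64
Sum = 140 = 10001100
1s count = 3

odd parity (3 ones in 10001100)


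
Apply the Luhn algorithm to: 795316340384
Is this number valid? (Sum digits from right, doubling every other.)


Luhn sum = 50
50 mod 10 = 0

Valid (Luhn sum mod 10 = 0)


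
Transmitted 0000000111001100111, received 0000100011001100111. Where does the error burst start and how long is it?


XOR: 0000100100000000000

Burst at position 4, length 4


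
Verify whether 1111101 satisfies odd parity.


Number of 1s: 6

No, parity error (6 ones)


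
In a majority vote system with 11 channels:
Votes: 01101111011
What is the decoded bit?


Ones: 8 out of 11
Threshold: 6

1 (8/11 voted 1)


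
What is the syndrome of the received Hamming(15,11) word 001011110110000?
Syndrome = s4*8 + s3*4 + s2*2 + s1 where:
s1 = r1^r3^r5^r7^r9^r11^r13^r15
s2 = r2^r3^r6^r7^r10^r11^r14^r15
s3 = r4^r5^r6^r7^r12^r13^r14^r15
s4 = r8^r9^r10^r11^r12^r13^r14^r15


s1=0, s2=1, s3=1, s4=1

Syndrome = 14 (error at position 14)


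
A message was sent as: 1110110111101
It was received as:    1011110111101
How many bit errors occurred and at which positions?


XOR: 0101000000000

2 error(s) at position(s): 1, 3


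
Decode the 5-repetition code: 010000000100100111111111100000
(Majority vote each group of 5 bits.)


Groups: 01000, 00001, 00100, 11111, 11111, 00000
Majority votes: 000110

000110


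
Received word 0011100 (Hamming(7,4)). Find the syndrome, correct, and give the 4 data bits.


Syndrome = 2: error at position 2

Data: 1100 (corrected bit 2)


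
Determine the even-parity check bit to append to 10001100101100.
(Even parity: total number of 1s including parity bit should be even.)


Number of 1s in data: 6
Parity bit: 0

0


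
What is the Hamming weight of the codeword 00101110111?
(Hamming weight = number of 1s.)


Counting 1s in 00101110111

7


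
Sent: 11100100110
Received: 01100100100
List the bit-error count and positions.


XOR: 10000000010

2 error(s) at position(s): 0, 9


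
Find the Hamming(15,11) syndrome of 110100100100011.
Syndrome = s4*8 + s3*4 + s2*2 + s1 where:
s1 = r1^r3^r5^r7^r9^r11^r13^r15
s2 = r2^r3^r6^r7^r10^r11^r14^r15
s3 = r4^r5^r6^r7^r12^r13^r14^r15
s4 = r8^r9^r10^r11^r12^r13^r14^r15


s1=1, s2=1, s3=0, s4=1

Syndrome = 11 (error at position 11)


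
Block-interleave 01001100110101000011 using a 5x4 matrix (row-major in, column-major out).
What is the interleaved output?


Matrix:
  0100
  1100
  1101
  0100
  0011
Read columns: 01100111100000100101

01100111100000100101


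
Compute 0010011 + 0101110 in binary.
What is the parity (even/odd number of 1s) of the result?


0010011 = 19
0101110 = 46
Sum = 65 = 1000001
1s count = 2

even parity (2 ones in 1000001)


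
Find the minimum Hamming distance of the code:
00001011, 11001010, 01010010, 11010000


Comparing all pairs, minimum distance: 2
Can detect 1 errors, correct 0 errors

2


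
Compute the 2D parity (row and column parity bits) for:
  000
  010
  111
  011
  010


Row parities: 01101
Column parities: 100

Row P: 01101, Col P: 100, Corner: 1


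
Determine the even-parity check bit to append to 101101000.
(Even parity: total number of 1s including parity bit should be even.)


Number of 1s in data: 4
Parity bit: 0

0


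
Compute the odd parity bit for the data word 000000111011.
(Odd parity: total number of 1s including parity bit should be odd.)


Number of 1s in data: 5
Parity bit: 0

0


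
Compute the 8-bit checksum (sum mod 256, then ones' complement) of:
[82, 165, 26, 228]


Sum = 501 mod 256 = 245
Complement = 10

10


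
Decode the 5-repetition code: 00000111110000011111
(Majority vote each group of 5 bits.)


Groups: 00000, 11111, 00000, 11111
Majority votes: 0101

0101


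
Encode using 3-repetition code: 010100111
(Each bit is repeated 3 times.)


Each bit -> 3 copies

000111000111000000111111111


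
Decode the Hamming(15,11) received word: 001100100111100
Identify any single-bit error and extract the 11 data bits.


Syndrome = 0: no error detected

Data: 10010111100 (no errors)


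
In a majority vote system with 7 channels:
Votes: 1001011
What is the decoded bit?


Ones: 4 out of 7
Threshold: 4

1 (4/7 voted 1)


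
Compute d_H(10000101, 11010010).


XOR: 01010111
Count of 1s: 5

5


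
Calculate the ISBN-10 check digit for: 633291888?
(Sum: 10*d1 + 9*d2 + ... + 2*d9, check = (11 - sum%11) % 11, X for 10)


Weighted sum: 256
256 mod 11 = 3

Check digit: 8


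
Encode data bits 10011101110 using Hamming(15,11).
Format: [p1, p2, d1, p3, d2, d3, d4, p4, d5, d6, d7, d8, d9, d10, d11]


Parity bits: p1=0, p2=0, p3=0, p4=1

001000111101110


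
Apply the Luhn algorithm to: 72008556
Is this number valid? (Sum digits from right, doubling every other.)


Luhn sum = 26
26 mod 10 = 6

Invalid (Luhn sum mod 10 = 6)


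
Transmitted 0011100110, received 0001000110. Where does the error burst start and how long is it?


XOR: 0010100000

Burst at position 2, length 3


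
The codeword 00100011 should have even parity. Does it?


Number of 1s: 3

No, parity error (3 ones)


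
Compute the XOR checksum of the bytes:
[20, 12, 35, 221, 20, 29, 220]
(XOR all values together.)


XOR chain: 20 ^ 12 ^ 35 ^ 221 ^ 20 ^ 29 ^ 220 = 51

51


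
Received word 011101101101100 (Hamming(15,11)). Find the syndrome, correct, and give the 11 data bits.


Syndrome = 6: error at position 6

Data: 10011101100 (corrected bit 6)


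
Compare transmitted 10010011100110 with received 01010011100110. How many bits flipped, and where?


XOR: 11000000000000

2 error(s) at position(s): 0, 1


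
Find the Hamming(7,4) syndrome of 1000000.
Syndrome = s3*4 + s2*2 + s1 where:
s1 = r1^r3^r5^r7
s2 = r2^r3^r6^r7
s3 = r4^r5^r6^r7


s1=1, s2=0, s3=0

Syndrome = 1 (error at position 1)


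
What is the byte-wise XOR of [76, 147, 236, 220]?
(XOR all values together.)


XOR chain: 76 ^ 147 ^ 236 ^ 220 = 239

239


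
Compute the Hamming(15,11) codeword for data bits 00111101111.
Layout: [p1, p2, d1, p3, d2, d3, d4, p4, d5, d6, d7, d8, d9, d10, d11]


Parity bits: p1=0, p2=1, p3=0, p4=0

010001101101111


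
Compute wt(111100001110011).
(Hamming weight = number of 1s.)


Counting 1s in 111100001110011

9


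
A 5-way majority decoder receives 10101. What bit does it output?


Ones: 3 out of 5
Threshold: 3

1 (3/5 voted 1)


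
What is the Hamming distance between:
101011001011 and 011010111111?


XOR: 110001110100
Count of 1s: 6

6


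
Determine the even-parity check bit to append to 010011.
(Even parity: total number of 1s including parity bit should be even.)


Number of 1s in data: 3
Parity bit: 1

1


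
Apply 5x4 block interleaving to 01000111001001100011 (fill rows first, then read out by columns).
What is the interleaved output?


Matrix:
  0100
  0111
  0010
  0110
  0011
Read columns: 00000110100111101001

00000110100111101001


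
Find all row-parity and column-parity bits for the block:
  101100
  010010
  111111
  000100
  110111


Row parities: 10011
Column parities: 110010

Row P: 10011, Col P: 110010, Corner: 1


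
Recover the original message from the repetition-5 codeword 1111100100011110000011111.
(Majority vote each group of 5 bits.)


Groups: 11111, 00100, 01111, 00000, 11111
Majority votes: 10101

10101


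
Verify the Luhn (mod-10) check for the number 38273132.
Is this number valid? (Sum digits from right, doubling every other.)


Luhn sum = 40
40 mod 10 = 0

Valid (Luhn sum mod 10 = 0)


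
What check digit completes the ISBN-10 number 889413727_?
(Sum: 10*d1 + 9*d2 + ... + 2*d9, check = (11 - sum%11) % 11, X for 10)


Weighted sum: 321
321 mod 11 = 2

Check digit: 9


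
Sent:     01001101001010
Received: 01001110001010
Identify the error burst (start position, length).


XOR: 00000011000000

Burst at position 6, length 2


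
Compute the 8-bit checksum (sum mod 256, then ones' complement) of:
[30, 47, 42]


Sum = 119 mod 256 = 119
Complement = 136

136


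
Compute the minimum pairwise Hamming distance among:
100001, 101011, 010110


Comparing all pairs, minimum distance: 2
Can detect 1 errors, correct 0 errors

2


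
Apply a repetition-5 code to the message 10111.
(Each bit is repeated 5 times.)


Each bit -> 5 copies

1111100000111111111111111


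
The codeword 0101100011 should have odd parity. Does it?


Number of 1s: 5

Yes, parity is correct (5 ones)


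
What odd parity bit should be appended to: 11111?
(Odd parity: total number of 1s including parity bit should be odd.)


Number of 1s in data: 5
Parity bit: 0

0


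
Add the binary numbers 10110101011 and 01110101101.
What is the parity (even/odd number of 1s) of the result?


10110101011 = 1451
01110101101 = 941
Sum = 2392 = 100101011000
1s count = 5

odd parity (5 ones in 100101011000)


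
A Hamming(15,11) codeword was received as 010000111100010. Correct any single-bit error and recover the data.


Syndrome = 0: no error detected

Data: 00011100010 (no errors)


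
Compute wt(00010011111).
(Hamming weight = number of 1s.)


Counting 1s in 00010011111

6


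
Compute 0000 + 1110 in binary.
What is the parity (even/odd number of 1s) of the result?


0000 = 0
1110 = 14
Sum = 14 = 1110
1s count = 3

odd parity (3 ones in 1110)


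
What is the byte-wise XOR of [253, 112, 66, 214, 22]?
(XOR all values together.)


XOR chain: 253 ^ 112 ^ 66 ^ 214 ^ 22 = 15

15


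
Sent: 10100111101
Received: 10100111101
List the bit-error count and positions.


XOR: 00000000000

0 errors (received matches sent)


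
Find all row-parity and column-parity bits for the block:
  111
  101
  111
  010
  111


Row parities: 10111
Column parities: 000

Row P: 10111, Col P: 000, Corner: 0


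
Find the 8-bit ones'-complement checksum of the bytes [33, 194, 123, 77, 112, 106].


Sum = 645 mod 256 = 133
Complement = 122

122


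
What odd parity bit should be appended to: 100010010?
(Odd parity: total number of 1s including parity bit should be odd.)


Number of 1s in data: 3
Parity bit: 0

0


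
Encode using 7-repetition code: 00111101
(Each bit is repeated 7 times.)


Each bit -> 7 copies

00000000000000111111111111111111111111111100000001111111


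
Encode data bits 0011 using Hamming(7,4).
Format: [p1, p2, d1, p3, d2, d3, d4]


Parity bits: p1=1, p2=0, p3=0

1000011


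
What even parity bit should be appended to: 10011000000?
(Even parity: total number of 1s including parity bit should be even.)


Number of 1s in data: 3
Parity bit: 1

1


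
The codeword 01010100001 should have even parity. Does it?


Number of 1s: 4

Yes, parity is correct (4 ones)


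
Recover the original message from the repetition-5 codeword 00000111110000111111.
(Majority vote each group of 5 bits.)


Groups: 00000, 11111, 00001, 11111
Majority votes: 0101

0101


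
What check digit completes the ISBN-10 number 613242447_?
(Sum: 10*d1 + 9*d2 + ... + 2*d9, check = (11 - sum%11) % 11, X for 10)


Weighted sum: 183
183 mod 11 = 7

Check digit: 4


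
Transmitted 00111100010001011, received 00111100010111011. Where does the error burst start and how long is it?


XOR: 00000000000110000

Burst at position 11, length 2


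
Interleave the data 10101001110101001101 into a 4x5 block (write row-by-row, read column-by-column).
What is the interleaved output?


Matrix:
  10101
  00111
  01010
  01101
Read columns: 10000011110101101101

10000011110101101101


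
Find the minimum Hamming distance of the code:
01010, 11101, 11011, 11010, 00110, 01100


Comparing all pairs, minimum distance: 1
Can detect 0 errors, correct 0 errors

1


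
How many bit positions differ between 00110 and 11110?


XOR: 11000
Count of 1s: 2

2


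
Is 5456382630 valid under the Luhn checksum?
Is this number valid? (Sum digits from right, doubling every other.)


Luhn sum = 42
42 mod 10 = 2

Invalid (Luhn sum mod 10 = 2)


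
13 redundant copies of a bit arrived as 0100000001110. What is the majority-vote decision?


Ones: 4 out of 13
Threshold: 7

0 (4/13 voted 1)


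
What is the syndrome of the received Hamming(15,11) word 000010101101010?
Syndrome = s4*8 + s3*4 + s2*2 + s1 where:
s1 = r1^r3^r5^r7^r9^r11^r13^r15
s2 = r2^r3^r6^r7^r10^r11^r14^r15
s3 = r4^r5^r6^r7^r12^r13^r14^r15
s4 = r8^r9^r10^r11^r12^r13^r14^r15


s1=1, s2=1, s3=0, s4=0

Syndrome = 3 (error at position 3)


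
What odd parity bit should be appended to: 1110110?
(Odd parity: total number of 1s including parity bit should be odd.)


Number of 1s in data: 5
Parity bit: 0

0


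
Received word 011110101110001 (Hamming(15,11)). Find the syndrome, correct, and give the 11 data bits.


Syndrome = 0: no error detected

Data: 11011110001 (no errors)


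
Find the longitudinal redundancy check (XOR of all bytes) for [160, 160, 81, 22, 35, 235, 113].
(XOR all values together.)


XOR chain: 160 ^ 160 ^ 81 ^ 22 ^ 35 ^ 235 ^ 113 = 254

254


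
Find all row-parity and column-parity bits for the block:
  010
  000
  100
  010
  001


Row parities: 10111
Column parities: 101

Row P: 10111, Col P: 101, Corner: 0


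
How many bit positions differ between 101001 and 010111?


XOR: 111110
Count of 1s: 5

5


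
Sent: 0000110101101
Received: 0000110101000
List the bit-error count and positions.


XOR: 0000000000101

2 error(s) at position(s): 10, 12


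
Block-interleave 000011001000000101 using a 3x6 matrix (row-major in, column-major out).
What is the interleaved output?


Matrix:
  000011
  001000
  000101
Read columns: 000000010001100101

000000010001100101


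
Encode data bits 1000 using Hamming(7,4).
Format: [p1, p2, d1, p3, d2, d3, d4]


Parity bits: p1=1, p2=1, p3=0

1110000


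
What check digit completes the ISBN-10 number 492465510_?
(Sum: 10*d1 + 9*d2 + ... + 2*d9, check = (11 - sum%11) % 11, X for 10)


Weighted sum: 249
249 mod 11 = 7

Check digit: 4


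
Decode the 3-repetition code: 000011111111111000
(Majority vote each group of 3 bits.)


Groups: 000, 011, 111, 111, 111, 000
Majority votes: 011110

011110


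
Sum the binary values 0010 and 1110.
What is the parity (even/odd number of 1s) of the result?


0010 = 2
1110 = 14
Sum = 16 = 10000
1s count = 1

odd parity (1 ones in 10000)


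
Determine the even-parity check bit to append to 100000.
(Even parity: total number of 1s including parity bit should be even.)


Number of 1s in data: 1
Parity bit: 1

1


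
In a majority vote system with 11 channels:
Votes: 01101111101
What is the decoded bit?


Ones: 8 out of 11
Threshold: 6

1 (8/11 voted 1)


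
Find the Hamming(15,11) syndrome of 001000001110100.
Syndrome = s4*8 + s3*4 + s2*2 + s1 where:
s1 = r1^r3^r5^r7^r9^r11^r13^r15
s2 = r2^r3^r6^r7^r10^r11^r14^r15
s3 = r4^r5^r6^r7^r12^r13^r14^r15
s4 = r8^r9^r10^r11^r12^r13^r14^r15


s1=0, s2=1, s3=1, s4=0

Syndrome = 6 (error at position 6)


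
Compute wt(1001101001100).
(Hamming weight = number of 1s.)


Counting 1s in 1001101001100

6


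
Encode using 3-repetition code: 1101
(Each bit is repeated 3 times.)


Each bit -> 3 copies

111111000111


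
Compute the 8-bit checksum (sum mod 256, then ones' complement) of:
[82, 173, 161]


Sum = 416 mod 256 = 160
Complement = 95

95


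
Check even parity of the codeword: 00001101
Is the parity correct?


Number of 1s: 3

No, parity error (3 ones)


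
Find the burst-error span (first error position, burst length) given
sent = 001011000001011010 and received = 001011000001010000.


XOR: 000000000000001010

Burst at position 14, length 3


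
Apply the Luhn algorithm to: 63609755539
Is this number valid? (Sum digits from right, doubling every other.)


Luhn sum = 58
58 mod 10 = 8

Invalid (Luhn sum mod 10 = 8)


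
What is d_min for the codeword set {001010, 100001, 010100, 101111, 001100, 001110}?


Comparing all pairs, minimum distance: 1
Can detect 0 errors, correct 0 errors

1


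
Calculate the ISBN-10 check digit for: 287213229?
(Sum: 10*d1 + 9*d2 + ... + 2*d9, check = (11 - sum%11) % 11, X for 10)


Weighted sum: 215
215 mod 11 = 6

Check digit: 5


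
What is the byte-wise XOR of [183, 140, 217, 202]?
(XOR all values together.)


XOR chain: 183 ^ 140 ^ 217 ^ 202 = 40

40


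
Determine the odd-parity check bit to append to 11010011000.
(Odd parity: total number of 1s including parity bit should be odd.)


Number of 1s in data: 5
Parity bit: 0

0


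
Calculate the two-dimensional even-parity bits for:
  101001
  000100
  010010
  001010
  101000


Row parities: 11000
Column parities: 011101

Row P: 11000, Col P: 011101, Corner: 0


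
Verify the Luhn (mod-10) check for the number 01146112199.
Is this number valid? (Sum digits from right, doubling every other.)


Luhn sum = 43
43 mod 10 = 3

Invalid (Luhn sum mod 10 = 3)


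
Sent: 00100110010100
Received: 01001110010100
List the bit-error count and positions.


XOR: 01101000000000

3 error(s) at position(s): 1, 2, 4
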